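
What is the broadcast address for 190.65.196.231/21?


Network: 190.65.192.0/21
Host bits = 11
Set all host bits to 1:
Broadcast: 190.65.199.255


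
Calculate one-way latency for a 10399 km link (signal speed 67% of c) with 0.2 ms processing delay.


Speed = 0.67 * 3e5 km/s = 201000 km/s
Propagation delay = 10399 / 201000 = 0.0517 s = 51.7363 ms
Processing delay = 0.2 ms
Total one-way latency = 51.9363 ms


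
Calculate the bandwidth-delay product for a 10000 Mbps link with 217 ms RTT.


BDP = bandwidth * RTT
= 10000 Mbps * 217 ms
= 10000 * 1e6 * 217 / 1000 bits
= 2170000000 bits
= 271250000 bytes
= 264892.5781 KB
BDP = 2170000000 bits (271250000 bytes)


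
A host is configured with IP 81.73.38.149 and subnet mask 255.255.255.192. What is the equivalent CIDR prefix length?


Binary: 11111111.11111111.11111111.11000000
Count leading 1s
Prefix: /26


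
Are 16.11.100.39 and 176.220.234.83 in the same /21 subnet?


Mask: 255.255.248.0
16.11.100.39 AND mask = 16.11.96.0
176.220.234.83 AND mask = 176.220.232.0
No, different subnets (16.11.96.0 vs 176.220.232.0)


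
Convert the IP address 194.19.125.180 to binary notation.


194 = 11000010
19 = 00010011
125 = 01111101
180 = 10110100
Binary: 11000010.00010011.01111101.10110100


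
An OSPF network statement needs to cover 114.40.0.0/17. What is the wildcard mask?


Subnet mask: 255.255.128.0
Wildcard = 255.255.255.255 - subnet mask
255 - 255 = 0
255 - 255 = 0
255 - 128 = 127
255 - 0 = 255
Wildcard: 0.0.127.255


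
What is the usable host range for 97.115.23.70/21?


Network: 97.115.16.0
Broadcast: 97.115.23.255
First usable = network + 1
Last usable = broadcast - 1
Range: 97.115.16.1 to 97.115.23.254


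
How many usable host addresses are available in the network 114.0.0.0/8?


Host bits = 32 - 8 = 24
Total addresses = 2^24 = 16777216
Usable = total - 2 (network and broadcast)
Usable hosts: 16777214


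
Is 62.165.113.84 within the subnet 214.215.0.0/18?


Subnet network: 214.215.0.0
Test IP AND mask: 62.165.64.0
No, 62.165.113.84 is not in 214.215.0.0/18


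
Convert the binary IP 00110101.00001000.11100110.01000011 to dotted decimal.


00110101 = 53
00001000 = 8
11100110 = 230
01000011 = 67
IP: 53.8.230.67


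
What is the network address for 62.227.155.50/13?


IP:   00111110.11100011.10011011.00110010
Mask: 11111111.11111000.00000000.00000000
AND operation:
Net:  00111110.11100000.00000000.00000000
Network: 62.224.0.0/13


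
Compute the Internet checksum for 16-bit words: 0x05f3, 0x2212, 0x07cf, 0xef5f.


Sum all words (with carry folding):
+ 0x05f3 = 0x05f3
+ 0x2212 = 0x2805
+ 0x07cf = 0x2fd4
+ 0xef5f = 0x1f34
One's complement: ~0x1f34
Checksum = 0xe0cb


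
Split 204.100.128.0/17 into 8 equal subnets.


New prefix = 17 + 3 = 20
Each subnet has 4096 addresses
  204.100.128.0/20
  204.100.144.0/20
  204.100.160.0/20
  204.100.176.0/20
  204.100.192.0/20
  204.100.208.0/20
  204.100.224.0/20
  204.100.240.0/20
Subnets: 204.100.128.0/20, 204.100.144.0/20, 204.100.160.0/20, 204.100.176.0/20, 204.100.192.0/20, 204.100.208.0/20, 204.100.224.0/20, 204.100.240.0/20


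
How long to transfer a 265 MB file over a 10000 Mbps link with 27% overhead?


Effective throughput = 10000 * (1 - 27/100) = 7300 Mbps
File size in Mb = 265 * 8 = 2120 Mb
Time = 2120 / 7300
Time = 0.2904 seconds


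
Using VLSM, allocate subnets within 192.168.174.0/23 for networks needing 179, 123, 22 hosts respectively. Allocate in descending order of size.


179 hosts -> /24 (254 usable): 192.168.174.0/24
123 hosts -> /25 (126 usable): 192.168.175.0/25
22 hosts -> /27 (30 usable): 192.168.175.128/27
Allocation: 192.168.174.0/24 (179 hosts, 254 usable); 192.168.175.0/25 (123 hosts, 126 usable); 192.168.175.128/27 (22 hosts, 30 usable)


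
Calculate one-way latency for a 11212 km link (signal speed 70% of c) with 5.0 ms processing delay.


Speed = 0.7 * 3e5 km/s = 210000 km/s
Propagation delay = 11212 / 210000 = 0.0534 s = 53.3905 ms
Processing delay = 5.0 ms
Total one-way latency = 58.3905 ms


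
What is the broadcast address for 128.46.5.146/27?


Network: 128.46.5.128/27
Host bits = 5
Set all host bits to 1:
Broadcast: 128.46.5.159


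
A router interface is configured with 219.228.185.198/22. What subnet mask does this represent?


/22 means 22 network bits, 10 host bits
Binary: 11111111111111111111110000000000
Mask: 255.255.252.0


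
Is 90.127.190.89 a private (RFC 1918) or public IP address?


RFC 1918 private ranges:
  10.0.0.0/8 (10.0.0.0 - 10.255.255.255)
  172.16.0.0/12 (172.16.0.0 - 172.31.255.255)
  192.168.0.0/16 (192.168.0.0 - 192.168.255.255)
Public (not in any RFC 1918 range)


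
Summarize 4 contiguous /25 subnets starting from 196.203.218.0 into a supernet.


Original prefix: /25
Number of subnets: 4 = 2^2
New prefix = 25 - 2 = 23
Supernet: 196.203.218.0/23


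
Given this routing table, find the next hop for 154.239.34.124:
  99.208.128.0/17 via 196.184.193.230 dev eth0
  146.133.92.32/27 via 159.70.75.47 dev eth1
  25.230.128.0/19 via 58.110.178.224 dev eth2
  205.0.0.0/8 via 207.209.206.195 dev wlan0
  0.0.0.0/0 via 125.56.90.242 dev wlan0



Longest prefix match for 154.239.34.124:
  /17 99.208.128.0: no
  /27 146.133.92.32: no
  /19 25.230.128.0: no
  /8 205.0.0.0: no
  /0 0.0.0.0: MATCH
Selected: next-hop 125.56.90.242 via wlan0 (matched /0)


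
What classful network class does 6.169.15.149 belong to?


First octet: 6
Binary: 00000110
0xxxxxxx -> Class A (1-126)
Class A, default mask 255.0.0.0 (/8)


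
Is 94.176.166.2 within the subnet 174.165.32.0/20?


Subnet network: 174.165.32.0
Test IP AND mask: 94.176.160.0
No, 94.176.166.2 is not in 174.165.32.0/20


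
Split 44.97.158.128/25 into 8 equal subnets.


New prefix = 25 + 3 = 28
Each subnet has 16 addresses
  44.97.158.128/28
  44.97.158.144/28
  44.97.158.160/28
  44.97.158.176/28
  44.97.158.192/28
  44.97.158.208/28
  44.97.158.224/28
  44.97.158.240/28
Subnets: 44.97.158.128/28, 44.97.158.144/28, 44.97.158.160/28, 44.97.158.176/28, 44.97.158.192/28, 44.97.158.208/28, 44.97.158.224/28, 44.97.158.240/28


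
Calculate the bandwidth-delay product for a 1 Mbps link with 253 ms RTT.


BDP = bandwidth * RTT
= 1 Mbps * 253 ms
= 1 * 1e6 * 253 / 1000 bits
= 253000 bits
= 31625 bytes
= 30.8838 KB
BDP = 253000 bits (31625 bytes)


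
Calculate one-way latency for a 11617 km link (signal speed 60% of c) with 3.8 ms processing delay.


Speed = 0.6 * 3e5 km/s = 180000 km/s
Propagation delay = 11617 / 180000 = 0.0645 s = 64.5389 ms
Processing delay = 3.8 ms
Total one-way latency = 68.3389 ms


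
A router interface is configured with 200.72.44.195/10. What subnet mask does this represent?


/10 means 10 network bits, 22 host bits
Binary: 11111111110000000000000000000000
Mask: 255.192.0.0


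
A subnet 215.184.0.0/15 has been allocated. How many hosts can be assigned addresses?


Host bits = 32 - 15 = 17
Total addresses = 2^17 = 131072
Usable = total - 2 (network and broadcast)
Usable hosts: 131070


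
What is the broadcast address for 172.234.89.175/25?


Network: 172.234.89.128/25
Host bits = 7
Set all host bits to 1:
Broadcast: 172.234.89.255


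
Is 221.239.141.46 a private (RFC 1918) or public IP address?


RFC 1918 private ranges:
  10.0.0.0/8 (10.0.0.0 - 10.255.255.255)
  172.16.0.0/12 (172.16.0.0 - 172.31.255.255)
  192.168.0.0/16 (192.168.0.0 - 192.168.255.255)
Public (not in any RFC 1918 range)


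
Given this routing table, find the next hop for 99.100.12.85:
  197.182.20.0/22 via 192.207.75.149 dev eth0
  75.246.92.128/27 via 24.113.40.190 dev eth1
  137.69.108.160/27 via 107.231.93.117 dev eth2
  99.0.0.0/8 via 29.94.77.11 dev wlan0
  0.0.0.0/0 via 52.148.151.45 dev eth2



Longest prefix match for 99.100.12.85:
  /22 197.182.20.0: no
  /27 75.246.92.128: no
  /27 137.69.108.160: no
  /8 99.0.0.0: MATCH
  /0 0.0.0.0: MATCH
Selected: next-hop 29.94.77.11 via wlan0 (matched /8)


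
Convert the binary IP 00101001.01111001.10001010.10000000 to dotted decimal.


00101001 = 41
01111001 = 121
10001010 = 138
10000000 = 128
IP: 41.121.138.128


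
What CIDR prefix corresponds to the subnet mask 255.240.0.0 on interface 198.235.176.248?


Binary: 11111111.11110000.00000000.00000000
Count leading 1s
Prefix: /12


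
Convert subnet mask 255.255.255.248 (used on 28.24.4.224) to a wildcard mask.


Subnet mask: 255.255.255.248
Wildcard = 255.255.255.255 - subnet mask
255 - 255 = 0
255 - 255 = 0
255 - 255 = 0
255 - 248 = 7
Wildcard: 0.0.0.7


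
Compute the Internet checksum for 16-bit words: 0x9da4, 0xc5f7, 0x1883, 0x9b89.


Sum all words (with carry folding):
+ 0x9da4 = 0x9da4
+ 0xc5f7 = 0x639c
+ 0x1883 = 0x7c1f
+ 0x9b89 = 0x17a9
One's complement: ~0x17a9
Checksum = 0xe856


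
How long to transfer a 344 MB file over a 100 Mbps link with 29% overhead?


Effective throughput = 100 * (1 - 29/100) = 71 Mbps
File size in Mb = 344 * 8 = 2752 Mb
Time = 2752 / 71
Time = 38.7606 seconds


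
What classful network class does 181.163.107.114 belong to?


First octet: 181
Binary: 10110101
10xxxxxx -> Class B (128-191)
Class B, default mask 255.255.0.0 (/16)


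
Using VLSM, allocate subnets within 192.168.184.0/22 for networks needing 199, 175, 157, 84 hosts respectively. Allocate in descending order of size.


199 hosts -> /24 (254 usable): 192.168.184.0/24
175 hosts -> /24 (254 usable): 192.168.185.0/24
157 hosts -> /24 (254 usable): 192.168.186.0/24
84 hosts -> /25 (126 usable): 192.168.187.0/25
Allocation: 192.168.184.0/24 (199 hosts, 254 usable); 192.168.185.0/24 (175 hosts, 254 usable); 192.168.186.0/24 (157 hosts, 254 usable); 192.168.187.0/25 (84 hosts, 126 usable)


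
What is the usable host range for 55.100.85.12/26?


Network: 55.100.85.0
Broadcast: 55.100.85.63
First usable = network + 1
Last usable = broadcast - 1
Range: 55.100.85.1 to 55.100.85.62


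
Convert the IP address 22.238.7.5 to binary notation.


22 = 00010110
238 = 11101110
7 = 00000111
5 = 00000101
Binary: 00010110.11101110.00000111.00000101


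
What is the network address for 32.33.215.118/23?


IP:   00100000.00100001.11010111.01110110
Mask: 11111111.11111111.11111110.00000000
AND operation:
Net:  00100000.00100001.11010110.00000000
Network: 32.33.214.0/23


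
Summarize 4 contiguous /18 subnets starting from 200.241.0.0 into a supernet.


Original prefix: /18
Number of subnets: 4 = 2^2
New prefix = 18 - 2 = 16
Supernet: 200.241.0.0/16


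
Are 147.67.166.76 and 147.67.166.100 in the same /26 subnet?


Mask: 255.255.255.192
147.67.166.76 AND mask = 147.67.166.64
147.67.166.100 AND mask = 147.67.166.64
Yes, same subnet (147.67.166.64)


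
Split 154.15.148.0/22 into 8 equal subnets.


New prefix = 22 + 3 = 25
Each subnet has 128 addresses
  154.15.148.0/25
  154.15.148.128/25
  154.15.149.0/25
  154.15.149.128/25
  154.15.150.0/25
  154.15.150.128/25
  154.15.151.0/25
  154.15.151.128/25
Subnets: 154.15.148.0/25, 154.15.148.128/25, 154.15.149.0/25, 154.15.149.128/25, 154.15.150.0/25, 154.15.150.128/25, 154.15.151.0/25, 154.15.151.128/25


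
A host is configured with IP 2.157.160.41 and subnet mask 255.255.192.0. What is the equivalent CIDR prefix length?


Binary: 11111111.11111111.11000000.00000000
Count leading 1s
Prefix: /18


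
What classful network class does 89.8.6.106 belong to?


First octet: 89
Binary: 01011001
0xxxxxxx -> Class A (1-126)
Class A, default mask 255.0.0.0 (/8)


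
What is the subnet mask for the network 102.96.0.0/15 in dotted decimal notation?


/15 means 15 network bits, 17 host bits
Binary: 11111111111111100000000000000000
Mask: 255.254.0.0


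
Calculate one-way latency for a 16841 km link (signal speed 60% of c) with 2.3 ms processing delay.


Speed = 0.6 * 3e5 km/s = 180000 km/s
Propagation delay = 16841 / 180000 = 0.0936 s = 93.5611 ms
Processing delay = 2.3 ms
Total one-way latency = 95.8611 ms


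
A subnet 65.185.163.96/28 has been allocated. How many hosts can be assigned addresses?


Host bits = 32 - 28 = 4
Total addresses = 2^4 = 16
Usable = total - 2 (network and broadcast)
Usable hosts: 14


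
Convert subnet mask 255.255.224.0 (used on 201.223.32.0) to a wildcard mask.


Subnet mask: 255.255.224.0
Wildcard = 255.255.255.255 - subnet mask
255 - 255 = 0
255 - 255 = 0
255 - 224 = 31
255 - 0 = 255
Wildcard: 0.0.31.255


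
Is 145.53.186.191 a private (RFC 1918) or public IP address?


RFC 1918 private ranges:
  10.0.0.0/8 (10.0.0.0 - 10.255.255.255)
  172.16.0.0/12 (172.16.0.0 - 172.31.255.255)
  192.168.0.0/16 (192.168.0.0 - 192.168.255.255)
Public (not in any RFC 1918 range)


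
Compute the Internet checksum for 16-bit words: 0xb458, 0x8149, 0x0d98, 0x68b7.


Sum all words (with carry folding):
+ 0xb458 = 0xb458
+ 0x8149 = 0x35a2
+ 0x0d98 = 0x433a
+ 0x68b7 = 0xabf1
One's complement: ~0xabf1
Checksum = 0x540e


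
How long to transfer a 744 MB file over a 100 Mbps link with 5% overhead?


Effective throughput = 100 * (1 - 5/100) = 95 Mbps
File size in Mb = 744 * 8 = 5952 Mb
Time = 5952 / 95
Time = 62.6526 seconds


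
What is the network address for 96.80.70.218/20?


IP:   01100000.01010000.01000110.11011010
Mask: 11111111.11111111.11110000.00000000
AND operation:
Net:  01100000.01010000.01000000.00000000
Network: 96.80.64.0/20


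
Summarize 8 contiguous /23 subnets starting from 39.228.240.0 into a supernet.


Original prefix: /23
Number of subnets: 8 = 2^3
New prefix = 23 - 3 = 20
Supernet: 39.228.240.0/20


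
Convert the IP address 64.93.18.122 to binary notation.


64 = 01000000
93 = 01011101
18 = 00010010
122 = 01111010
Binary: 01000000.01011101.00010010.01111010


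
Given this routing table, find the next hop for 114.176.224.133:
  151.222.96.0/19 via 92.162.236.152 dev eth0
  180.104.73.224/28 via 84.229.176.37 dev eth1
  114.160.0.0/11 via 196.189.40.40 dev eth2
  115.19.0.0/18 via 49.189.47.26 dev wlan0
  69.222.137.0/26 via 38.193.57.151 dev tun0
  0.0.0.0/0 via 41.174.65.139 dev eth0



Longest prefix match for 114.176.224.133:
  /19 151.222.96.0: no
  /28 180.104.73.224: no
  /11 114.160.0.0: MATCH
  /18 115.19.0.0: no
  /26 69.222.137.0: no
  /0 0.0.0.0: MATCH
Selected: next-hop 196.189.40.40 via eth2 (matched /11)


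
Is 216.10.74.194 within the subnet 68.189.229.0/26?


Subnet network: 68.189.229.0
Test IP AND mask: 216.10.74.192
No, 216.10.74.194 is not in 68.189.229.0/26


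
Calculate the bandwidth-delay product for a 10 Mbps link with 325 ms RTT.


BDP = bandwidth * RTT
= 10 Mbps * 325 ms
= 10 * 1e6 * 325 / 1000 bits
= 3250000 bits
= 406250 bytes
= 396.7285 KB
BDP = 3250000 bits (406250 bytes)


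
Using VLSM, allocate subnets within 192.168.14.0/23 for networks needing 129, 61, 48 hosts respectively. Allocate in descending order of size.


129 hosts -> /24 (254 usable): 192.168.14.0/24
61 hosts -> /26 (62 usable): 192.168.15.0/26
48 hosts -> /26 (62 usable): 192.168.15.64/26
Allocation: 192.168.14.0/24 (129 hosts, 254 usable); 192.168.15.0/26 (61 hosts, 62 usable); 192.168.15.64/26 (48 hosts, 62 usable)


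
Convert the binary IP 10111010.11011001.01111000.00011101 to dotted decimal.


10111010 = 186
11011001 = 217
01111000 = 120
00011101 = 29
IP: 186.217.120.29


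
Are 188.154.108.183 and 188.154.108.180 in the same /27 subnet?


Mask: 255.255.255.224
188.154.108.183 AND mask = 188.154.108.160
188.154.108.180 AND mask = 188.154.108.160
Yes, same subnet (188.154.108.160)


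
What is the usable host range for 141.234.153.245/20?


Network: 141.234.144.0
Broadcast: 141.234.159.255
First usable = network + 1
Last usable = broadcast - 1
Range: 141.234.144.1 to 141.234.159.254


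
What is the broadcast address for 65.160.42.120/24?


Network: 65.160.42.0/24
Host bits = 8
Set all host bits to 1:
Broadcast: 65.160.42.255


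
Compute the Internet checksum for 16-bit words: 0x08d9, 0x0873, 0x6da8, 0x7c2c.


Sum all words (with carry folding):
+ 0x08d9 = 0x08d9
+ 0x0873 = 0x114c
+ 0x6da8 = 0x7ef4
+ 0x7c2c = 0xfb20
One's complement: ~0xfb20
Checksum = 0x04df


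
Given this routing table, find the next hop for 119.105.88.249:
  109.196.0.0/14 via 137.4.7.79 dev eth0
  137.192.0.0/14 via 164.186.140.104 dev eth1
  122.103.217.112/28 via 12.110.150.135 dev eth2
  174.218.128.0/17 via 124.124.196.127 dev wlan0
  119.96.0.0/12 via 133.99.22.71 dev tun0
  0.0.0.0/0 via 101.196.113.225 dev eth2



Longest prefix match for 119.105.88.249:
  /14 109.196.0.0: no
  /14 137.192.0.0: no
  /28 122.103.217.112: no
  /17 174.218.128.0: no
  /12 119.96.0.0: MATCH
  /0 0.0.0.0: MATCH
Selected: next-hop 133.99.22.71 via tun0 (matched /12)


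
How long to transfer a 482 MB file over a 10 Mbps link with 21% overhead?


Effective throughput = 10 * (1 - 21/100) = 7.9 Mbps
File size in Mb = 482 * 8 = 3856 Mb
Time = 3856 / 7.9
Time = 488.1013 seconds


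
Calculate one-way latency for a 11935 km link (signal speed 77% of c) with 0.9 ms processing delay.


Speed = 0.77 * 3e5 km/s = 231000 km/s
Propagation delay = 11935 / 231000 = 0.0517 s = 51.6667 ms
Processing delay = 0.9 ms
Total one-way latency = 52.5667 ms


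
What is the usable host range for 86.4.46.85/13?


Network: 86.0.0.0
Broadcast: 86.7.255.255
First usable = network + 1
Last usable = broadcast - 1
Range: 86.0.0.1 to 86.7.255.254


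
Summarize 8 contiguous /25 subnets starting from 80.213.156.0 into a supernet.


Original prefix: /25
Number of subnets: 8 = 2^3
New prefix = 25 - 3 = 22
Supernet: 80.213.156.0/22


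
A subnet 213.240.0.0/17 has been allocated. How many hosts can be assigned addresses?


Host bits = 32 - 17 = 15
Total addresses = 2^15 = 32768
Usable = total - 2 (network and broadcast)
Usable hosts: 32766


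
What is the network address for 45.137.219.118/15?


IP:   00101101.10001001.11011011.01110110
Mask: 11111111.11111110.00000000.00000000
AND operation:
Net:  00101101.10001000.00000000.00000000
Network: 45.136.0.0/15


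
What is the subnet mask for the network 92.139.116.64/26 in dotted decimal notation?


/26 means 26 network bits, 6 host bits
Binary: 11111111111111111111111111000000
Mask: 255.255.255.192


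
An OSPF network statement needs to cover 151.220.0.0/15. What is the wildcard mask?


Subnet mask: 255.254.0.0
Wildcard = 255.255.255.255 - subnet mask
255 - 255 = 0
255 - 254 = 1
255 - 0 = 255
255 - 0 = 255
Wildcard: 0.1.255.255


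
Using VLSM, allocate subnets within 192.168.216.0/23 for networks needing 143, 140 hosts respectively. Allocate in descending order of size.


143 hosts -> /24 (254 usable): 192.168.216.0/24
140 hosts -> /24 (254 usable): 192.168.217.0/24
Allocation: 192.168.216.0/24 (143 hosts, 254 usable); 192.168.217.0/24 (140 hosts, 254 usable)


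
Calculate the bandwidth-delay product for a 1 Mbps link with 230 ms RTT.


BDP = bandwidth * RTT
= 1 Mbps * 230 ms
= 1 * 1e6 * 230 / 1000 bits
= 230000 bits
= 28750 bytes
= 28.0762 KB
BDP = 230000 bits (28750 bytes)


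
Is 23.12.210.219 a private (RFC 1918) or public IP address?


RFC 1918 private ranges:
  10.0.0.0/8 (10.0.0.0 - 10.255.255.255)
  172.16.0.0/12 (172.16.0.0 - 172.31.255.255)
  192.168.0.0/16 (192.168.0.0 - 192.168.255.255)
Public (not in any RFC 1918 range)


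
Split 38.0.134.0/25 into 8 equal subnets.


New prefix = 25 + 3 = 28
Each subnet has 16 addresses
  38.0.134.0/28
  38.0.134.16/28
  38.0.134.32/28
  38.0.134.48/28
  38.0.134.64/28
  38.0.134.80/28
  38.0.134.96/28
  38.0.134.112/28
Subnets: 38.0.134.0/28, 38.0.134.16/28, 38.0.134.32/28, 38.0.134.48/28, 38.0.134.64/28, 38.0.134.80/28, 38.0.134.96/28, 38.0.134.112/28


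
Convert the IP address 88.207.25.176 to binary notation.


88 = 01011000
207 = 11001111
25 = 00011001
176 = 10110000
Binary: 01011000.11001111.00011001.10110000


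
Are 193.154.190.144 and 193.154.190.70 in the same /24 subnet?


Mask: 255.255.255.0
193.154.190.144 AND mask = 193.154.190.0
193.154.190.70 AND mask = 193.154.190.0
Yes, same subnet (193.154.190.0)


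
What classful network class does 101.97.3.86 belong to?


First octet: 101
Binary: 01100101
0xxxxxxx -> Class A (1-126)
Class A, default mask 255.0.0.0 (/8)


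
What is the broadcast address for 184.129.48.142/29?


Network: 184.129.48.136/29
Host bits = 3
Set all host bits to 1:
Broadcast: 184.129.48.143


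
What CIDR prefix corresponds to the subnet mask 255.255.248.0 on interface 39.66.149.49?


Binary: 11111111.11111111.11111000.00000000
Count leading 1s
Prefix: /21


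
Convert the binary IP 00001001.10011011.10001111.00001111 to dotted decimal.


00001001 = 9
10011011 = 155
10001111 = 143
00001111 = 15
IP: 9.155.143.15


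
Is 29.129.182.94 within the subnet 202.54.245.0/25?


Subnet network: 202.54.245.0
Test IP AND mask: 29.129.182.0
No, 29.129.182.94 is not in 202.54.245.0/25


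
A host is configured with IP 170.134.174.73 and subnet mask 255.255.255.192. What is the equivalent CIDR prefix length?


Binary: 11111111.11111111.11111111.11000000
Count leading 1s
Prefix: /26


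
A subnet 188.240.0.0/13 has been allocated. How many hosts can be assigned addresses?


Host bits = 32 - 13 = 19
Total addresses = 2^19 = 524288
Usable = total - 2 (network and broadcast)
Usable hosts: 524286


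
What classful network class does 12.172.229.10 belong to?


First octet: 12
Binary: 00001100
0xxxxxxx -> Class A (1-126)
Class A, default mask 255.0.0.0 (/8)


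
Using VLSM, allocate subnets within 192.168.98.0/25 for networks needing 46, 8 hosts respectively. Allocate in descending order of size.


46 hosts -> /26 (62 usable): 192.168.98.0/26
8 hosts -> /28 (14 usable): 192.168.98.64/28
Allocation: 192.168.98.0/26 (46 hosts, 62 usable); 192.168.98.64/28 (8 hosts, 14 usable)


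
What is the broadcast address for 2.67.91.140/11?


Network: 2.64.0.0/11
Host bits = 21
Set all host bits to 1:
Broadcast: 2.95.255.255


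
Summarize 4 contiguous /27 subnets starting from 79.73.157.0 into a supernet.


Original prefix: /27
Number of subnets: 4 = 2^2
New prefix = 27 - 2 = 25
Supernet: 79.73.157.0/25


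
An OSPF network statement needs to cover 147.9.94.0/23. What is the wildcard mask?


Subnet mask: 255.255.254.0
Wildcard = 255.255.255.255 - subnet mask
255 - 255 = 0
255 - 255 = 0
255 - 254 = 1
255 - 0 = 255
Wildcard: 0.0.1.255


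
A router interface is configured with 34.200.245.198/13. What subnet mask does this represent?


/13 means 13 network bits, 19 host bits
Binary: 11111111111110000000000000000000
Mask: 255.248.0.0


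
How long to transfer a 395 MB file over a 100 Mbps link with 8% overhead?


Effective throughput = 100 * (1 - 8/100) = 92 Mbps
File size in Mb = 395 * 8 = 3160 Mb
Time = 3160 / 92
Time = 34.3478 seconds


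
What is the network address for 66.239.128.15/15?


IP:   01000010.11101111.10000000.00001111
Mask: 11111111.11111110.00000000.00000000
AND operation:
Net:  01000010.11101110.00000000.00000000
Network: 66.238.0.0/15


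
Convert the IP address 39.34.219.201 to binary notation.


39 = 00100111
34 = 00100010
219 = 11011011
201 = 11001001
Binary: 00100111.00100010.11011011.11001001


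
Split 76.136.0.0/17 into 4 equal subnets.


New prefix = 17 + 2 = 19
Each subnet has 8192 addresses
  76.136.0.0/19
  76.136.32.0/19
  76.136.64.0/19
  76.136.96.0/19
Subnets: 76.136.0.0/19, 76.136.32.0/19, 76.136.64.0/19, 76.136.96.0/19


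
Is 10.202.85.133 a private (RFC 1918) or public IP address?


RFC 1918 private ranges:
  10.0.0.0/8 (10.0.0.0 - 10.255.255.255)
  172.16.0.0/12 (172.16.0.0 - 172.31.255.255)
  192.168.0.0/16 (192.168.0.0 - 192.168.255.255)
Private (in 10.0.0.0/8)


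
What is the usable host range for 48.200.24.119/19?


Network: 48.200.0.0
Broadcast: 48.200.31.255
First usable = network + 1
Last usable = broadcast - 1
Range: 48.200.0.1 to 48.200.31.254


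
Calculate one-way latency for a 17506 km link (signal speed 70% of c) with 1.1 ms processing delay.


Speed = 0.7 * 3e5 km/s = 210000 km/s
Propagation delay = 17506 / 210000 = 0.0834 s = 83.3619 ms
Processing delay = 1.1 ms
Total one-way latency = 84.4619 ms


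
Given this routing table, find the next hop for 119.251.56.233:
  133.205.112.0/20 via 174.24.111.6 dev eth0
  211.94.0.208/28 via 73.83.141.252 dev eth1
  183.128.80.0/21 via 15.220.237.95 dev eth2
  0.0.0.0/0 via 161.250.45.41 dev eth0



Longest prefix match for 119.251.56.233:
  /20 133.205.112.0: no
  /28 211.94.0.208: no
  /21 183.128.80.0: no
  /0 0.0.0.0: MATCH
Selected: next-hop 161.250.45.41 via eth0 (matched /0)


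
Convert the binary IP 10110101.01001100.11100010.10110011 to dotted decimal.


10110101 = 181
01001100 = 76
11100010 = 226
10110011 = 179
IP: 181.76.226.179


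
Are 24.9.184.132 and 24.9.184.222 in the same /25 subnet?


Mask: 255.255.255.128
24.9.184.132 AND mask = 24.9.184.128
24.9.184.222 AND mask = 24.9.184.128
Yes, same subnet (24.9.184.128)


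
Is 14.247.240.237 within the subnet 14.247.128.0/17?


Subnet network: 14.247.128.0
Test IP AND mask: 14.247.128.0
Yes, 14.247.240.237 is in 14.247.128.0/17


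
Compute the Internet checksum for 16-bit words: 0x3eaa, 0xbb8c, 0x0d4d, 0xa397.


Sum all words (with carry folding):
+ 0x3eaa = 0x3eaa
+ 0xbb8c = 0xfa36
+ 0x0d4d = 0x0784
+ 0xa397 = 0xab1b
One's complement: ~0xab1b
Checksum = 0x54e4


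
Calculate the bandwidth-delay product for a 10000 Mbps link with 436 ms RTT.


BDP = bandwidth * RTT
= 10000 Mbps * 436 ms
= 10000 * 1e6 * 436 / 1000 bits
= 4360000000 bits
= 545000000 bytes
= 532226.5625 KB
BDP = 4360000000 bits (545000000 bytes)


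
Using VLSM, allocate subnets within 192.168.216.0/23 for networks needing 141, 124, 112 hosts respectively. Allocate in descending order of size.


141 hosts -> /24 (254 usable): 192.168.216.0/24
124 hosts -> /25 (126 usable): 192.168.217.0/25
112 hosts -> /25 (126 usable): 192.168.217.128/25
Allocation: 192.168.216.0/24 (141 hosts, 254 usable); 192.168.217.0/25 (124 hosts, 126 usable); 192.168.217.128/25 (112 hosts, 126 usable)


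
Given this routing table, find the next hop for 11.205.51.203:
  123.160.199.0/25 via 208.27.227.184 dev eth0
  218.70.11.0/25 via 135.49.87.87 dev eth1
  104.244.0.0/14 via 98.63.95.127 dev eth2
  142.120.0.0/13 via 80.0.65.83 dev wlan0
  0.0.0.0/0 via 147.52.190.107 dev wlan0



Longest prefix match for 11.205.51.203:
  /25 123.160.199.0: no
  /25 218.70.11.0: no
  /14 104.244.0.0: no
  /13 142.120.0.0: no
  /0 0.0.0.0: MATCH
Selected: next-hop 147.52.190.107 via wlan0 (matched /0)


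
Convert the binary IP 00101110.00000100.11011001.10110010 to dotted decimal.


00101110 = 46
00000100 = 4
11011001 = 217
10110010 = 178
IP: 46.4.217.178


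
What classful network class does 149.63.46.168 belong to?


First octet: 149
Binary: 10010101
10xxxxxx -> Class B (128-191)
Class B, default mask 255.255.0.0 (/16)


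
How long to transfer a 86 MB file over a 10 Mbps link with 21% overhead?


Effective throughput = 10 * (1 - 21/100) = 7.9 Mbps
File size in Mb = 86 * 8 = 688 Mb
Time = 688 / 7.9
Time = 87.0886 seconds


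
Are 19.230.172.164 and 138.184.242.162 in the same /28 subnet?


Mask: 255.255.255.240
19.230.172.164 AND mask = 19.230.172.160
138.184.242.162 AND mask = 138.184.242.160
No, different subnets (19.230.172.160 vs 138.184.242.160)


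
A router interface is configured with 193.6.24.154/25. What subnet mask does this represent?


/25 means 25 network bits, 7 host bits
Binary: 11111111111111111111111110000000
Mask: 255.255.255.128


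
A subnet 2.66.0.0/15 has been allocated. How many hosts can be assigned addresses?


Host bits = 32 - 15 = 17
Total addresses = 2^17 = 131072
Usable = total - 2 (network and broadcast)
Usable hosts: 131070


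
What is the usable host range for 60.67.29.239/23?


Network: 60.67.28.0
Broadcast: 60.67.29.255
First usable = network + 1
Last usable = broadcast - 1
Range: 60.67.28.1 to 60.67.29.254


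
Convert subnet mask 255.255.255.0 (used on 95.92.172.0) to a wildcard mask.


Subnet mask: 255.255.255.0
Wildcard = 255.255.255.255 - subnet mask
255 - 255 = 0
255 - 255 = 0
255 - 255 = 0
255 - 0 = 255
Wildcard: 0.0.0.255


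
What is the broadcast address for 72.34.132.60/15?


Network: 72.34.0.0/15
Host bits = 17
Set all host bits to 1:
Broadcast: 72.35.255.255


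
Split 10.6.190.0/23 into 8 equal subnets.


New prefix = 23 + 3 = 26
Each subnet has 64 addresses
  10.6.190.0/26
  10.6.190.64/26
  10.6.190.128/26
  10.6.190.192/26
  10.6.191.0/26
  10.6.191.64/26
  10.6.191.128/26
  10.6.191.192/26
Subnets: 10.6.190.0/26, 10.6.190.64/26, 10.6.190.128/26, 10.6.190.192/26, 10.6.191.0/26, 10.6.191.64/26, 10.6.191.128/26, 10.6.191.192/26


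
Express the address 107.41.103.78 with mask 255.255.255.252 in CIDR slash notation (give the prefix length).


Binary: 11111111.11111111.11111111.11111100
Count leading 1s
Prefix: /30


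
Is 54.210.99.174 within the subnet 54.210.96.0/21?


Subnet network: 54.210.96.0
Test IP AND mask: 54.210.96.0
Yes, 54.210.99.174 is in 54.210.96.0/21


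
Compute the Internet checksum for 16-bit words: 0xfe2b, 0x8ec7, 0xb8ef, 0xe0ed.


Sum all words (with carry folding):
+ 0xfe2b = 0xfe2b
+ 0x8ec7 = 0x8cf3
+ 0xb8ef = 0x45e3
+ 0xe0ed = 0x26d1
One's complement: ~0x26d1
Checksum = 0xd92e


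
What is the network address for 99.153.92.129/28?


IP:   01100011.10011001.01011100.10000001
Mask: 11111111.11111111.11111111.11110000
AND operation:
Net:  01100011.10011001.01011100.10000000
Network: 99.153.92.128/28


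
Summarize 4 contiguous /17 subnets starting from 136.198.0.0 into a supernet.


Original prefix: /17
Number of subnets: 4 = 2^2
New prefix = 17 - 2 = 15
Supernet: 136.198.0.0/15


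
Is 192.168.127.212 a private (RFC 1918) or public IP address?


RFC 1918 private ranges:
  10.0.0.0/8 (10.0.0.0 - 10.255.255.255)
  172.16.0.0/12 (172.16.0.0 - 172.31.255.255)
  192.168.0.0/16 (192.168.0.0 - 192.168.255.255)
Private (in 192.168.0.0/16)


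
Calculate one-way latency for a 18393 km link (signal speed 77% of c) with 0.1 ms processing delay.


Speed = 0.77 * 3e5 km/s = 231000 km/s
Propagation delay = 18393 / 231000 = 0.0796 s = 79.6234 ms
Processing delay = 0.1 ms
Total one-way latency = 79.7234 ms


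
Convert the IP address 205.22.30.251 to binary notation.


205 = 11001101
22 = 00010110
30 = 00011110
251 = 11111011
Binary: 11001101.00010110.00011110.11111011


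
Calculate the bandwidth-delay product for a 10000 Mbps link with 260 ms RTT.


BDP = bandwidth * RTT
= 10000 Mbps * 260 ms
= 10000 * 1e6 * 260 / 1000 bits
= 2600000000 bits
= 325000000 bytes
= 317382.8125 KB
BDP = 2600000000 bits (325000000 bytes)


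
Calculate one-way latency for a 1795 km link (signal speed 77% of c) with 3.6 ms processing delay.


Speed = 0.77 * 3e5 km/s = 231000 km/s
Propagation delay = 1795 / 231000 = 0.0078 s = 7.7706 ms
Processing delay = 3.6 ms
Total one-way latency = 11.3706 ms


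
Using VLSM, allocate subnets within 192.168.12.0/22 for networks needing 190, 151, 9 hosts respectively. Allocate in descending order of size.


190 hosts -> /24 (254 usable): 192.168.12.0/24
151 hosts -> /24 (254 usable): 192.168.13.0/24
9 hosts -> /28 (14 usable): 192.168.14.0/28
Allocation: 192.168.12.0/24 (190 hosts, 254 usable); 192.168.13.0/24 (151 hosts, 254 usable); 192.168.14.0/28 (9 hosts, 14 usable)


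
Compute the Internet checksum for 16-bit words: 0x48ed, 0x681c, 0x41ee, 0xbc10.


Sum all words (with carry folding):
+ 0x48ed = 0x48ed
+ 0x681c = 0xb109
+ 0x41ee = 0xf2f7
+ 0xbc10 = 0xaf08
One's complement: ~0xaf08
Checksum = 0x50f7


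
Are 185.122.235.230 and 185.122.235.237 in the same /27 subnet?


Mask: 255.255.255.224
185.122.235.230 AND mask = 185.122.235.224
185.122.235.237 AND mask = 185.122.235.224
Yes, same subnet (185.122.235.224)


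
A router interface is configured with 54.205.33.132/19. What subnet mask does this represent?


/19 means 19 network bits, 13 host bits
Binary: 11111111111111111110000000000000
Mask: 255.255.224.0


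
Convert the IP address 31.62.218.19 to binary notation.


31 = 00011111
62 = 00111110
218 = 11011010
19 = 00010011
Binary: 00011111.00111110.11011010.00010011


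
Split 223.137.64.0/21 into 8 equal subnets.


New prefix = 21 + 3 = 24
Each subnet has 256 addresses
  223.137.64.0/24
  223.137.65.0/24
  223.137.66.0/24
  223.137.67.0/24
  223.137.68.0/24
  223.137.69.0/24
  223.137.70.0/24
  223.137.71.0/24
Subnets: 223.137.64.0/24, 223.137.65.0/24, 223.137.66.0/24, 223.137.67.0/24, 223.137.68.0/24, 223.137.69.0/24, 223.137.70.0/24, 223.137.71.0/24


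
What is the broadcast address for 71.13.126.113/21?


Network: 71.13.120.0/21
Host bits = 11
Set all host bits to 1:
Broadcast: 71.13.127.255


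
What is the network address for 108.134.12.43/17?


IP:   01101100.10000110.00001100.00101011
Mask: 11111111.11111111.10000000.00000000
AND operation:
Net:  01101100.10000110.00000000.00000000
Network: 108.134.0.0/17


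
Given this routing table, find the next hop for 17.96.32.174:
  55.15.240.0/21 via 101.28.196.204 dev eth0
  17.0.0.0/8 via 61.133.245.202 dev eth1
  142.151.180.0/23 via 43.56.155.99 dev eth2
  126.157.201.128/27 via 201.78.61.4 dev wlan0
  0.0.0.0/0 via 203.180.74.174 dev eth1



Longest prefix match for 17.96.32.174:
  /21 55.15.240.0: no
  /8 17.0.0.0: MATCH
  /23 142.151.180.0: no
  /27 126.157.201.128: no
  /0 0.0.0.0: MATCH
Selected: next-hop 61.133.245.202 via eth1 (matched /8)


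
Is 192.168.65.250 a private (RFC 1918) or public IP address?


RFC 1918 private ranges:
  10.0.0.0/8 (10.0.0.0 - 10.255.255.255)
  172.16.0.0/12 (172.16.0.0 - 172.31.255.255)
  192.168.0.0/16 (192.168.0.0 - 192.168.255.255)
Private (in 192.168.0.0/16)


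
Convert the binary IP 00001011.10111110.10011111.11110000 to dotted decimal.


00001011 = 11
10111110 = 190
10011111 = 159
11110000 = 240
IP: 11.190.159.240


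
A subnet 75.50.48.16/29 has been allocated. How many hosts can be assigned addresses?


Host bits = 32 - 29 = 3
Total addresses = 2^3 = 8
Usable = total - 2 (network and broadcast)
Usable hosts: 6


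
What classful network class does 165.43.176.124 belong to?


First octet: 165
Binary: 10100101
10xxxxxx -> Class B (128-191)
Class B, default mask 255.255.0.0 (/16)


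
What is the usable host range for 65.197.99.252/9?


Network: 65.128.0.0
Broadcast: 65.255.255.255
First usable = network + 1
Last usable = broadcast - 1
Range: 65.128.0.1 to 65.255.255.254


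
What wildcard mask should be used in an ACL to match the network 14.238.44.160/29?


Subnet mask: 255.255.255.248
Wildcard = 255.255.255.255 - subnet mask
255 - 255 = 0
255 - 255 = 0
255 - 255 = 0
255 - 248 = 7
Wildcard: 0.0.0.7


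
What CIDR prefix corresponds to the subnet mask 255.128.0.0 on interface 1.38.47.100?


Binary: 11111111.10000000.00000000.00000000
Count leading 1s
Prefix: /9


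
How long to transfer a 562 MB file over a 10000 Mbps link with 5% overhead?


Effective throughput = 10000 * (1 - 5/100) = 9500 Mbps
File size in Mb = 562 * 8 = 4496 Mb
Time = 4496 / 9500
Time = 0.4733 seconds


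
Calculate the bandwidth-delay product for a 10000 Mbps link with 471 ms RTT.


BDP = bandwidth * RTT
= 10000 Mbps * 471 ms
= 10000 * 1e6 * 471 / 1000 bits
= 4710000000 bits
= 588750000 bytes
= 574951.1719 KB
BDP = 4710000000 bits (588750000 bytes)


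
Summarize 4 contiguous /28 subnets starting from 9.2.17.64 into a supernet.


Original prefix: /28
Number of subnets: 4 = 2^2
New prefix = 28 - 2 = 26
Supernet: 9.2.17.64/26


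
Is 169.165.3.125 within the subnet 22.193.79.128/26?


Subnet network: 22.193.79.128
Test IP AND mask: 169.165.3.64
No, 169.165.3.125 is not in 22.193.79.128/26


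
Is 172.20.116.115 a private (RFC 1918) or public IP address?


RFC 1918 private ranges:
  10.0.0.0/8 (10.0.0.0 - 10.255.255.255)
  172.16.0.0/12 (172.16.0.0 - 172.31.255.255)
  192.168.0.0/16 (192.168.0.0 - 192.168.255.255)
Private (in 172.16.0.0/12)


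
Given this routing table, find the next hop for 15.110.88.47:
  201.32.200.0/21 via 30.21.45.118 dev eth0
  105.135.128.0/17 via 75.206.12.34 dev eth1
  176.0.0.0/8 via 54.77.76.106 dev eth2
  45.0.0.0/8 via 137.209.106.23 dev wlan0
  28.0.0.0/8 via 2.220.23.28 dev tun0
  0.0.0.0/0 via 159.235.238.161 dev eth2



Longest prefix match for 15.110.88.47:
  /21 201.32.200.0: no
  /17 105.135.128.0: no
  /8 176.0.0.0: no
  /8 45.0.0.0: no
  /8 28.0.0.0: no
  /0 0.0.0.0: MATCH
Selected: next-hop 159.235.238.161 via eth2 (matched /0)


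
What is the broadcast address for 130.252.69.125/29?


Network: 130.252.69.120/29
Host bits = 3
Set all host bits to 1:
Broadcast: 130.252.69.127


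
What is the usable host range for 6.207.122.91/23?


Network: 6.207.122.0
Broadcast: 6.207.123.255
First usable = network + 1
Last usable = broadcast - 1
Range: 6.207.122.1 to 6.207.123.254


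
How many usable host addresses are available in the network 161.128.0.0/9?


Host bits = 32 - 9 = 23
Total addresses = 2^23 = 8388608
Usable = total - 2 (network and broadcast)
Usable hosts: 8388606


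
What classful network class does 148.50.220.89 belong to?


First octet: 148
Binary: 10010100
10xxxxxx -> Class B (128-191)
Class B, default mask 255.255.0.0 (/16)


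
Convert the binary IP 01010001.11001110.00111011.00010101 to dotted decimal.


01010001 = 81
11001110 = 206
00111011 = 59
00010101 = 21
IP: 81.206.59.21


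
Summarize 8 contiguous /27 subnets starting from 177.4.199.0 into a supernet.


Original prefix: /27
Number of subnets: 8 = 2^3
New prefix = 27 - 3 = 24
Supernet: 177.4.199.0/24


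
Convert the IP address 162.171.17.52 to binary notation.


162 = 10100010
171 = 10101011
17 = 00010001
52 = 00110100
Binary: 10100010.10101011.00010001.00110100


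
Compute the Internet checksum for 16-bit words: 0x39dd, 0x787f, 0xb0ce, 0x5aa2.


Sum all words (with carry folding):
+ 0x39dd = 0x39dd
+ 0x787f = 0xb25c
+ 0xb0ce = 0x632b
+ 0x5aa2 = 0xbdcd
One's complement: ~0xbdcd
Checksum = 0x4232


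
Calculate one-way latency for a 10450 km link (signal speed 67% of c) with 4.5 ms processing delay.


Speed = 0.67 * 3e5 km/s = 201000 km/s
Propagation delay = 10450 / 201000 = 0.052 s = 51.99 ms
Processing delay = 4.5 ms
Total one-way latency = 56.49 ms


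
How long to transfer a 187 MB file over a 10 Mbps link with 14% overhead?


Effective throughput = 10 * (1 - 14/100) = 8.6 Mbps
File size in Mb = 187 * 8 = 1496 Mb
Time = 1496 / 8.6
Time = 173.9535 seconds


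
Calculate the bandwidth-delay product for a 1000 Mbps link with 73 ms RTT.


BDP = bandwidth * RTT
= 1000 Mbps * 73 ms
= 1000 * 1e6 * 73 / 1000 bits
= 73000000 bits
= 9125000 bytes
= 8911.1328 KB
BDP = 73000000 bits (9125000 bytes)


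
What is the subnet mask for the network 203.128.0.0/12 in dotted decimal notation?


/12 means 12 network bits, 20 host bits
Binary: 11111111111100000000000000000000
Mask: 255.240.0.0


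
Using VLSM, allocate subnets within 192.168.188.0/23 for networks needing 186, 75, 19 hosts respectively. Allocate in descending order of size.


186 hosts -> /24 (254 usable): 192.168.188.0/24
75 hosts -> /25 (126 usable): 192.168.189.0/25
19 hosts -> /27 (30 usable): 192.168.189.128/27
Allocation: 192.168.188.0/24 (186 hosts, 254 usable); 192.168.189.0/25 (75 hosts, 126 usable); 192.168.189.128/27 (19 hosts, 30 usable)


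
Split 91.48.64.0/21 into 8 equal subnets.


New prefix = 21 + 3 = 24
Each subnet has 256 addresses
  91.48.64.0/24
  91.48.65.0/24
  91.48.66.0/24
  91.48.67.0/24
  91.48.68.0/24
  91.48.69.0/24
  91.48.70.0/24
  91.48.71.0/24
Subnets: 91.48.64.0/24, 91.48.65.0/24, 91.48.66.0/24, 91.48.67.0/24, 91.48.68.0/24, 91.48.69.0/24, 91.48.70.0/24, 91.48.71.0/24
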